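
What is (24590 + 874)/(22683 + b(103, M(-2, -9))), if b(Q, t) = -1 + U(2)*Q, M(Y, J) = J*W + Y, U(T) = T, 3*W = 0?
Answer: 3183/2861 ≈ 1.1125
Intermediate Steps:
W = 0 (W = (1/3)*0 = 0)
M(Y, J) = Y (M(Y, J) = J*0 + Y = 0 + Y = Y)
b(Q, t) = -1 + 2*Q
(24590 + 874)/(22683 + b(103, M(-2, -9))) = (24590 + 874)/(22683 + (-1 + 2*103)) = 25464/(22683 + (-1 + 206)) = 25464/(22683 + 205) = 25464/22888 = 25464*(1/22888) = 3183/2861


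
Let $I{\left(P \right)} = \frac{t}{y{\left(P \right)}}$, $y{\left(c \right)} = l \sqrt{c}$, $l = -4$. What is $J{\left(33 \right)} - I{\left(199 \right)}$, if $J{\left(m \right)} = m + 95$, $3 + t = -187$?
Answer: $128 - \frac{95 \sqrt{199}}{398} \approx 124.63$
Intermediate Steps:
$t = -190$ ($t = -3 - 187 = -190$)
$J{\left(m \right)} = 95 + m$
$y{\left(c \right)} = - 4 \sqrt{c}$
$I{\left(P \right)} = \frac{95}{2 \sqrt{P}}$ ($I{\left(P \right)} = - \frac{190}{\left(-4\right) \sqrt{P}} = - 190 \left(- \frac{1}{4 \sqrt{P}}\right) = \frac{95}{2 \sqrt{P}}$)
$J{\left(33 \right)} - I{\left(199 \right)} = \left(95 + 33\right) - \frac{95}{2 \sqrt{199}} = 128 - \frac{95 \frac{\sqrt{199}}{199}}{2} = 128 - \frac{95 \sqrt{199}}{398}$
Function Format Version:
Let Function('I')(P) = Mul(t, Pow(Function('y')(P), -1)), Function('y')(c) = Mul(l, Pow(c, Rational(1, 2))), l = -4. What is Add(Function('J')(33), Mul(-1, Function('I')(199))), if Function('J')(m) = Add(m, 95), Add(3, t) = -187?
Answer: Add(128, Mul(Rational(-95, 398), Pow(199, Rational(1, 2)))) ≈ 124.63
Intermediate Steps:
t = -190 (t = Add(-3, -187) = -190)
Function('J')(m) = Add(95, m)
Function('y')(c) = Mul(-4, Pow(c, Rational(1, 2)))
Function('I')(P) = Mul(Rational(95, 2), Pow(P, Rational(-1, 2))) (Function('I')(P) = Mul(-190, Pow(Mul(-4, Pow(P, Rational(1, 2))), -1)) = Mul(-190, Mul(Rational(-1, 4), Pow(P, Rational(-1, 2)))) = Mul(Rational(95, 2), Pow(P, Rational(-1, 2))))
Add(Function('J')(33), Mul(-1, Function('I')(199))) = Add(Add(95, 33), Mul(-1, Mul(Rational(95, 2), Pow(199, Rational(-1, 2))))) = Add(128, Mul(-1, Mul(Rational(95, 2), Mul(Rational(1, 199), Pow(199, Rational(1, 2)))))) = Add(128, Mul(-1, Mul(Rational(95, 398), Pow(199, Rational(1, 2))))) = Add(128, Mul(Rational(-95, 398), Pow(199, Rational(1, 2))))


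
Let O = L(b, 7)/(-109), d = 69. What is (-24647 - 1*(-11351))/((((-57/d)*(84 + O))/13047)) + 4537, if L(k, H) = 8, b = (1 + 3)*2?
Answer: 108921293857/43453 ≈ 2.5066e+6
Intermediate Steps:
b = 8 (b = 4*2 = 8)
O = -8/109 (O = 8/(-109) = 8*(-1/109) = -8/109 ≈ -0.073395)
(-24647 - 1*(-11351))/((((-57/d)*(84 + O))/13047)) + 4537 = (-24647 - 1*(-11351))/((((-57/69)*(84 - 8/109))/13047)) + 4537 = (-24647 + 11351)/(((-57*1/69*(9148/109))*(1/13047))) + 4537 = -13296/(-19/23*9148/109*(1/13047)) + 4537 = -13296/((-173812/2507*1/13047)) + 4537 = -13296/(-173812/32708829) + 4537 = -13296*(-32708829/173812) + 4537 = 108724147596/43453 + 4537 = 108921293857/43453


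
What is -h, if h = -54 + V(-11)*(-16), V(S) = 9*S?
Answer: -1530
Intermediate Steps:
h = 1530 (h = -54 + (9*(-11))*(-16) = -54 - 99*(-16) = -54 + 1584 = 1530)
-h = -1*1530 = -1530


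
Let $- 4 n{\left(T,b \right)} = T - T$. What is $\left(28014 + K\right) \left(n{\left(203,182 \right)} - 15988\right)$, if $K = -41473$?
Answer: $215182492$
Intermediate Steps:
$n{\left(T,b \right)} = 0$ ($n{\left(T,b \right)} = - \frac{T - T}{4} = \left(- \frac{1}{4}\right) 0 = 0$)
$\left(28014 + K\right) \left(n{\left(203,182 \right)} - 15988\right) = \left(28014 - 41473\right) \left(0 - 15988\right) = \left(-13459\right) \left(-15988\right) = 215182492$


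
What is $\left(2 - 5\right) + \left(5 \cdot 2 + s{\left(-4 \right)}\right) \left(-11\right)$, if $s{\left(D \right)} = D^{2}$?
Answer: $-289$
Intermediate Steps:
$\left(2 - 5\right) + \left(5 \cdot 2 + s{\left(-4 \right)}\right) \left(-11\right) = \left(2 - 5\right) + \left(5 \cdot 2 + \left(-4\right)^{2}\right) \left(-11\right) = \left(2 - 5\right) + \left(10 + 16\right) \left(-11\right) = -3 + 26 \left(-11\right) = -3 - 286 = -289$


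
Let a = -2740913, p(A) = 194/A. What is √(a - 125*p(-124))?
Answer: I*√10535317822/62 ≈ 1655.5*I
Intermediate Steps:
√(a - 125*p(-124)) = √(-2740913 - 24250/(-124)) = √(-2740913 - 24250*(-1)/124) = √(-2740913 - 125*(-97/62)) = √(-2740913 + 12125/62) = √(-169924481/62) = I*√10535317822/62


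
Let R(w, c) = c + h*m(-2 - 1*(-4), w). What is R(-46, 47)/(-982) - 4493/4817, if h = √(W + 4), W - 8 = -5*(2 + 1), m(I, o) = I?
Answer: -4638525/4730294 - I*√3/491 ≈ -0.9806 - 0.0035276*I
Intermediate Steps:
W = -7 (W = 8 - 5*(2 + 1) = 8 - 5*3 = 8 - 15 = -7)
h = I*√3 (h = √(-7 + 4) = √(-3) = I*√3 ≈ 1.732*I)
R(w, c) = c + 2*I*√3 (R(w, c) = c + (I*√3)*(-2 - 1*(-4)) = c + (I*√3)*(-2 + 4) = c + (I*√3)*2 = c + 2*I*√3)
R(-46, 47)/(-982) - 4493/4817 = (47 + 2*I*√3)/(-982) - 4493/4817 = (47 + 2*I*√3)*(-1/982) - 4493*1/4817 = (-47/982 - I*√3/491) - 4493/4817 = -4638525/4730294 - I*√3/491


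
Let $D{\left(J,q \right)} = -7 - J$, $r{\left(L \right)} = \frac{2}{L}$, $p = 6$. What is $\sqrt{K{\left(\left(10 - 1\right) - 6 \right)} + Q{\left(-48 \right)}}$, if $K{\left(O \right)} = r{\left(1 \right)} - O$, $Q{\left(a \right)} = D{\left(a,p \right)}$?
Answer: $2 \sqrt{10} \approx 6.3246$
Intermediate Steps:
$Q{\left(a \right)} = -7 - a$
$K{\left(O \right)} = 2 - O$ ($K{\left(O \right)} = \frac{2}{1} - O = 2 \cdot 1 - O = 2 - O$)
$\sqrt{K{\left(\left(10 - 1\right) - 6 \right)} + Q{\left(-48 \right)}} = \sqrt{\left(2 - \left(\left(10 - 1\right) - 6\right)\right) - -41} = \sqrt{\left(2 - \left(9 - 6\right)\right) + \left(-7 + 48\right)} = \sqrt{\left(2 - 3\right) + 41} = \sqrt{-1 + 41} = \sqrt{40} = 2 \sqrt{10}$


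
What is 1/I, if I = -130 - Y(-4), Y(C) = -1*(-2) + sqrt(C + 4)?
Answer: -1/132 ≈ -0.0075758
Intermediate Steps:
Y(C) = 2 + sqrt(4 + C)
I = -132 (I = -130 - (2 + sqrt(4 - 4)) = -130 - (2 + sqrt(0)) = -130 - (2 + 0) = -130 - 1*2 = -130 - 2 = -132)
1/I = 1/(-132) = -1/132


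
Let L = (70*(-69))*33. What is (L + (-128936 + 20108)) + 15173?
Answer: -253045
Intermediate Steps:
L = -159390 (L = -4830*33 = -159390)
(L + (-128936 + 20108)) + 15173 = (-159390 + (-128936 + 20108)) + 15173 = (-159390 - 108828) + 15173 = -268218 + 15173 = -253045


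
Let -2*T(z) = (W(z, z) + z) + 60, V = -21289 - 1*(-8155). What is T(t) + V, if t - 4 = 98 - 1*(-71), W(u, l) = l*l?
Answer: -28215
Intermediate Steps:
W(u, l) = l**2
V = -13134 (V = -21289 + 8155 = -13134)
t = 173 (t = 4 + (98 - 1*(-71)) = 4 + (98 + 71) = 4 + 169 = 173)
T(z) = -30 - z/2 - z**2/2 (T(z) = -((z**2 + z) + 60)/2 = -((z + z**2) + 60)/2 = -(60 + z + z**2)/2 = -30 - z/2 - z**2/2)
T(t) + V = (-30 - 1/2*173 - 1/2*173**2) - 13134 = (-30 - 173/2 - 1/2*29929) - 13134 = (-30 - 173/2 - 29929/2) - 13134 = -15081 - 13134 = -28215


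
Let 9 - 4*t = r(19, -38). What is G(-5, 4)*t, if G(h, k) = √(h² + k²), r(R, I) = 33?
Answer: -6*√41 ≈ -38.419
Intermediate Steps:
t = -6 (t = 9/4 - ¼*33 = 9/4 - 33/4 = -6)
G(-5, 4)*t = √((-5)² + 4²)*(-6) = √(25 + 16)*(-6) = √41*(-6) = -6*√41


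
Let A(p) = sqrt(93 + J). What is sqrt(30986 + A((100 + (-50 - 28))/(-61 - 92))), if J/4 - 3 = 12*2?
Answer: sqrt(30986 + sqrt(201)) ≈ 176.07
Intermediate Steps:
J = 108 (J = 12 + 4*(12*2) = 12 + 4*24 = 12 + 96 = 108)
A(p) = sqrt(201) (A(p) = sqrt(93 + 108) = sqrt(201))
sqrt(30986 + A((100 + (-50 - 28))/(-61 - 92))) = sqrt(30986 + sqrt(201))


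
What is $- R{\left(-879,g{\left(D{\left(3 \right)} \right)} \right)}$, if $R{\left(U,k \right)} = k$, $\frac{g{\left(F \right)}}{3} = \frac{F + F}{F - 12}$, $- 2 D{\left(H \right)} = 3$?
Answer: $- \frac{2}{3} \approx -0.66667$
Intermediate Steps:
$D{\left(H \right)} = - \frac{3}{2}$ ($D{\left(H \right)} = \left(- \frac{1}{2}\right) 3 = - \frac{3}{2}$)
$g{\left(F \right)} = \frac{6 F}{-12 + F}$ ($g{\left(F \right)} = 3 \frac{F + F}{F - 12} = 3 \frac{2 F}{-12 + F} = \frac{6 F}{-12 + F}$)
$- R{\left(-879,g{\left(D{\left(3 \right)} \right)} \right)} = - \frac{6 \left(-3\right)}{2 \left(-12 - \frac{3}{2}\right)} = - \frac{6 \left(-3\right)}{2 \left(- \frac{27}{2}\right)} = - \frac{6 \left(-3\right) \left(-2\right)}{2 \cdot 27} = \left(-1\right) \frac{2}{3} = - \frac{2}{3}$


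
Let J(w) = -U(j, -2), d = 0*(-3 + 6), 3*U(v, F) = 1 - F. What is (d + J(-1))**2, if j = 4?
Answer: 1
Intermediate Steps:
U(v, F) = 1/3 - F/3 (U(v, F) = (1 - F)/3 = 1/3 - F/3)
d = 0 (d = 0*3 = 0)
J(w) = -1 (J(w) = -(1/3 - 1/3*(-2)) = -(1/3 + 2/3) = -1*1 = -1)
(d + J(-1))**2 = (0 - 1)**2 = (-1)**2 = 1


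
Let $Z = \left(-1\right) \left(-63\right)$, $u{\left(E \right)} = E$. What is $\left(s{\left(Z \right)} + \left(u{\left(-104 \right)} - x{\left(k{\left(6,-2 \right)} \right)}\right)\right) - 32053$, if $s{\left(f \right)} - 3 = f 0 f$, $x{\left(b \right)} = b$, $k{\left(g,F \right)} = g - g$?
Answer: $-32154$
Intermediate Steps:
$k{\left(g,F \right)} = 0$
$Z = 63$
$s{\left(f \right)} = 3$ ($s{\left(f \right)} = 3 + f 0 f = 3 + 0 f = 3 + 0 = 3$)
$\left(s{\left(Z \right)} + \left(u{\left(-104 \right)} - x{\left(k{\left(6,-2 \right)} \right)}\right)\right) - 32053 = \left(3 - 104\right) - 32053 = -101 - 32053 = -32154$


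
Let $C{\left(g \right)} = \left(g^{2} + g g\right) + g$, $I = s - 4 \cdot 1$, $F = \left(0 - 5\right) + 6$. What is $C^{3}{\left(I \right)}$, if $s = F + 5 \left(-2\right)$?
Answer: $34328125$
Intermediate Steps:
$F = 1$ ($F = -5 + 6 = 1$)
$s = -9$ ($s = 1 + 5 \left(-2\right) = 1 - 10 = -9$)
$I = -13$ ($I = -9 - 4 \cdot 1 = -9 - 4 = -13$)
$C{\left(g \right)} = g + 2 g^{2}$ ($C{\left(g \right)} = \left(g^{2} + g^{2}\right) + g = 2 g^{2} + g = g + 2 g^{2}$)
$C^{3}{\left(I \right)} = \left(- 13 \left(1 + 2 \left(-13\right)\right)\right)^{3} = \left(- 13 \left(1 - 26\right)\right)^{3} = \left(\left(-13\right) \left(-25\right)\right)^{3} = 325^{3} = 34328125$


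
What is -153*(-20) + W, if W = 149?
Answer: 3209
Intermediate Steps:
-153*(-20) + W = -153*(-20) + 149 = 3060 + 149 = 3209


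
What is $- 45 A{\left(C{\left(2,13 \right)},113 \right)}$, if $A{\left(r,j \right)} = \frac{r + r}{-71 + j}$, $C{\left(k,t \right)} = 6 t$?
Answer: $- \frac{1170}{7} \approx -167.14$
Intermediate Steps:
$A{\left(r,j \right)} = \frac{2 r}{-71 + j}$
$- 45 A{\left(C{\left(2,13 \right)},113 \right)} = - 45 \frac{2 \cdot 6 \cdot 13}{-71 + 113} = - 45 \cdot 2 \cdot 78 \cdot \frac{1}{42} = \left(-45\right) \frac{26}{7} = - \frac{1170}{7}$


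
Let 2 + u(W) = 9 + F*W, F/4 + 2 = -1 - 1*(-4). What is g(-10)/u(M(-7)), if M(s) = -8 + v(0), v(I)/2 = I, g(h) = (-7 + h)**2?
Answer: -289/25 ≈ -11.560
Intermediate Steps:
v(I) = 2*I
F = 4 (F = -8 + 4*(-1 - 1*(-4)) = -8 + 4*(-1 + 4) = -8 + 4*3 = -8 + 12 = 4)
M(s) = -8 (M(s) = -8 + 2*0 = -8 + 0 = -8)
u(W) = 7 + 4*W (u(W) = -2 + (9 + 4*W) = 7 + 4*W)
g(-10)/u(M(-7)) = (-7 - 10)**2/(7 + 4*(-8)) = (-17)**2/(7 - 32) = 289/(-25) = 289*(-1/25) = -289/25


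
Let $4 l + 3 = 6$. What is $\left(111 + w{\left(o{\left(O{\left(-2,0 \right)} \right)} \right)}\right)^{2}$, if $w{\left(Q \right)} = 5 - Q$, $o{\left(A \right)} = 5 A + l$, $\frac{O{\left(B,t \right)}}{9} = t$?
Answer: $\frac{212521}{16} \approx 13283.0$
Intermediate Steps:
$l = \frac{3}{4}$ ($l = - \frac{3}{4} + \frac{1}{4} \cdot 6 = - \frac{3}{4} + \frac{3}{2} = \frac{3}{4} \approx 0.75$)
$O{\left(B,t \right)} = 9 t$
$o{\left(A \right)} = \frac{3}{4} + 5 A$ ($o{\left(A \right)} = 5 A + \frac{3}{4} = \frac{3}{4} + 5 A$)
$\left(111 + w{\left(o{\left(O{\left(-2,0 \right)} \right)} \right)}\right)^{2} = \left(111 + \left(5 - \left(\frac{3}{4} + 5 \cdot 9 \cdot 0\right)\right)\right)^{2} = \left(111 + \left(5 - \left(\frac{3}{4} + 5 \cdot 0\right)\right)\right)^{2} = \left(111 + \left(5 - \left(\frac{3}{4} + 0\right)\right)\right)^{2} = \left(111 + \left(5 - \frac{3}{4}\right)\right)^{2} = \left(111 + \frac{17}{4}\right)^{2} = \left(\frac{461}{4}\right)^{2} = \frac{212521}{16}$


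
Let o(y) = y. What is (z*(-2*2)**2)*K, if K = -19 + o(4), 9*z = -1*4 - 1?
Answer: 400/3 ≈ 133.33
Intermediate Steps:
z = -5/9 (z = (-1*4 - 1)/9 = (-4 - 1)/9 = (1/9)*(-5) = -5/9 ≈ -0.55556)
K = -15 (K = -19 + 4 = -15)
(z*(-2*2)**2)*K = -5*(-2*2)**2/9*(-15) = -5/9*(-4)**2*(-15) = -5/9*16*(-15) = -80/9*(-15) = 400/3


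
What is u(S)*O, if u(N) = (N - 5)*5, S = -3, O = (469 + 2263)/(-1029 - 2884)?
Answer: 109280/3913 ≈ 27.927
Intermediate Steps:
O = -2732/3913 (O = 2732/(-3913) = 2732*(-1/3913) = -2732/3913 ≈ -0.69819)
u(N) = -25 + 5*N (u(N) = (-5 + N)*5 = -25 + 5*N)
u(S)*O = (-25 + 5*(-3))*(-2732/3913) = (-25 - 15)*(-2732/3913) = -40*(-2732/3913) = 109280/3913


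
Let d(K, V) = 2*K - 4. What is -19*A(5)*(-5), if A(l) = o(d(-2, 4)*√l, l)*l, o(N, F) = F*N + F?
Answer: 2375 - 19000*√5 ≈ -40110.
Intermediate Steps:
d(K, V) = -4 + 2*K
o(N, F) = F + F*N
A(l) = l²*(1 - 8*√l) (A(l) = (l*(1 + (-4 + 2*(-2))*√l))*l = (l*(1 + (-4 - 4)*√l))*l = (l*(1 - 8*√l))*l = l²*(1 - 8*√l))
-19*A(5)*(-5) = -19*(5² - 200*√5)*(-5) = -19*(25 - 200*√5)*(-5) = (-475 + 3800*√5)*(-5) = 2375 - 19000*√5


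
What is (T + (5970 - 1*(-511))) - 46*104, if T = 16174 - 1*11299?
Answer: 6572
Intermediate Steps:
T = 4875 (T = 16174 - 11299 = 4875)
(T + (5970 - 1*(-511))) - 46*104 = (4875 + (5970 - 1*(-511))) - 46*104 = (4875 + (5970 + 511)) - 4784 = (4875 + 6481) - 4784 = 11356 - 4784 = 6572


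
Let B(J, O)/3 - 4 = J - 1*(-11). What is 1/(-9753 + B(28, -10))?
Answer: -1/9624 ≈ -0.00010391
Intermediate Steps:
B(J, O) = 45 + 3*J (B(J, O) = 12 + 3*(J - 1*(-11)) = 12 + 3*(J + 11) = 12 + 3*(11 + J) = 12 + (33 + 3*J) = 45 + 3*J)
1/(-9753 + B(28, -10)) = 1/(-9753 + (45 + 3*28)) = 1/(-9753 + (45 + 84)) = 1/(-9753 + 129) = 1/(-9624) = -1/9624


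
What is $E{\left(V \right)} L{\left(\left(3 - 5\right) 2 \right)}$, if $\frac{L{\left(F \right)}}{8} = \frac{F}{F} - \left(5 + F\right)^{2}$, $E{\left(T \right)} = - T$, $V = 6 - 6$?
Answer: $0$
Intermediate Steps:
$V = 0$ ($V = 6 - 6 = 0$)
$L{\left(F \right)} = 8 - 8 \left(5 + F\right)^{2}$ ($L{\left(F \right)} = 8 \left(\frac{F}{F} - \left(5 + F\right)^{2}\right) = 8 \left(1 - \left(5 + F\right)^{2}\right) = 8 - 8 \left(5 + F\right)^{2}$)
$E{\left(V \right)} L{\left(\left(3 - 5\right) 2 \right)} = \left(-1\right) 0 \left(8 - 8 \left(5 + \left(3 - 5\right) 2\right)^{2}\right) = 0 \left(8 - 8 \left(5 - 4\right)^{2}\right) = 0 \left(8 - 8 \cdot 1^{2}\right) = 0 \left(8 - 8\right) = 0 \cdot 0 = 0$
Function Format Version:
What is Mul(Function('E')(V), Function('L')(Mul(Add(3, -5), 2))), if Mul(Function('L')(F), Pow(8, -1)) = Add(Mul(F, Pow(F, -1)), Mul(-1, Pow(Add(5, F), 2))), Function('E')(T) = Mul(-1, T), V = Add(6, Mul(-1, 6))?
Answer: 0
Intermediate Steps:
V = 0 (V = Add(6, -6) = 0)
Function('L')(F) = Add(8, Mul(-8, Pow(Add(5, F), 2))) (Function('L')(F) = Mul(8, Add(Mul(F, Pow(F, -1)), Mul(-1, Pow(Add(5, F), 2)))) = Mul(8, Add(1, Mul(-1, Pow(Add(5, F), 2)))) = Add(8, Mul(-8, Pow(Add(5, F), 2))))
Mul(Function('E')(V), Function('L')(Mul(Add(3, -5), 2))) = Mul(Mul(-1, 0), Add(8, Mul(-8, Pow(Add(5, Mul(Add(3, -5), 2)), 2)))) = Mul(0, Add(8, Mul(-8, Pow(Add(5, Mul(-2, 2)), 2)))) = Mul(0, Add(8, Mul(-8, Pow(Add(5, -4), 2)))) = Mul(0, Add(8, Mul(-8, Pow(1, 2)))) = Mul(0, Add(8, Mul(-8, 1))) = Mul(0, Add(8, -8)) = Mul(0, 0) = 0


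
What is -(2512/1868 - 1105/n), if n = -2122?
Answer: -1848651/990974 ≈ -1.8655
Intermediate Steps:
-(2512/1868 - 1105/n) = -(2512/1868 - 1105/(-2122)) = -(2512*(1/1868) - 1105*(-1/2122)) = -(628/467 + 1105/2122) = -1*1848651/990974 = -1848651/990974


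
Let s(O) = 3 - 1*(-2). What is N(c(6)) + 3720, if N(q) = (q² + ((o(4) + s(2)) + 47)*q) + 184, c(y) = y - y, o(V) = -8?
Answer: 3904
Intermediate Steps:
s(O) = 5 (s(O) = 3 + 2 = 5)
c(y) = 0
N(q) = 184 + q² + 44*q (N(q) = (q² + ((-8 + 5) + 47)*q) + 184 = (q² + (-3 + 47)*q) + 184 = (q² + 44*q) + 184 = 184 + q² + 44*q)
N(c(6)) + 3720 = (184 + 0² + 44*0) + 3720 = (184 + 0 + 0) + 3720 = 184 + 3720 = 3904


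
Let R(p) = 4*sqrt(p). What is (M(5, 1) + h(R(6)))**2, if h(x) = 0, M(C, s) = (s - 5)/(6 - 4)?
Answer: 4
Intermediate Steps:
M(C, s) = -5/2 + s/2 (M(C, s) = (-5 + s)/2 = (-5 + s)*(1/2) = -5/2 + s/2)
(M(5, 1) + h(R(6)))**2 = ((-5/2 + (1/2)*1) + 0)**2 = ((-5/2 + 1/2) + 0)**2 = (-2 + 0)**2 = (-2)**2 = 4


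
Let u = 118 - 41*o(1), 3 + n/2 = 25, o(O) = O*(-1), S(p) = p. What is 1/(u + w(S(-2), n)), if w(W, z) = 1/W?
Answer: 2/317 ≈ 0.0063092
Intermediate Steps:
o(O) = -O
n = 44 (n = -6 + 2*25 = -6 + 50 = 44)
u = 159 (u = 118 - (-41) = 118 - 41*(-1) = 118 + 41 = 159)
1/(u + w(S(-2), n)) = 1/(159 + 1/(-2)) = 1/(159 - ½) = 1/(317/2) = 2/317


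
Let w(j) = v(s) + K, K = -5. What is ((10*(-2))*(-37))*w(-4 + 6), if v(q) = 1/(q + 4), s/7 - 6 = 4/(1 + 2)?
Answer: -305990/83 ≈ -3686.6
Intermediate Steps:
s = 154/3 (s = 42 + 7*(4/(1 + 2)) = 42 + 7*(4/3) = 42 + 28/3 = 154/3 ≈ 51.333)
v(q) = 1/(4 + q)
w(j) = -827/166 (w(j) = 1/(4 + 154/3) - 5 = 1/(166/3) - 5 = 3/166 - 5 = -827/166)
((10*(-2))*(-37))*w(-4 + 6) = ((10*(-2))*(-37))*(-827/166) = -20*(-37)*(-827/166) = 740*(-827/166) = -305990/83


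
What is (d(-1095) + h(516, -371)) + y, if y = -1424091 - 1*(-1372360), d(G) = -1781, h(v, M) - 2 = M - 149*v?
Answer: -130765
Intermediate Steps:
h(v, M) = 2 + M - 149*v (h(v, M) = 2 + (M - 149*v) = 2 + M - 149*v)
y = -51731 (y = -1424091 + 1372360 = -51731)
(d(-1095) + h(516, -371)) + y = (-1781 + (2 - 371 - 149*516)) - 51731 = (-1781 + (2 - 371 - 76884)) - 51731 = (-1781 - 77253) - 51731 = -79034 - 51731 = -130765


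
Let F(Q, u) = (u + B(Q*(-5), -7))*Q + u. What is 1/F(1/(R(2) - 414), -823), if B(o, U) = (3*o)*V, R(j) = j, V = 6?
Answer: -84872/69680163 ≈ -0.0012180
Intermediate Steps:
B(o, U) = 18*o (B(o, U) = (3*o)*6 = 18*o)
F(Q, u) = u + Q*(u - 90*Q) (F(Q, u) = (u + 18*(Q*(-5)))*Q + u = (u + 18*(-5*Q))*Q + u = (u - 90*Q)*Q + u = Q*(u - 90*Q) + u = u + Q*(u - 90*Q))
1/F(1/(R(2) - 414), -823) = 1/(-823 - 90/(2 - 414)**2 - 823/(2 - 414)) = 1/(-823 - 90*(1/(-412))**2 - 823/(-412)) = 1/(-823 - 90*(-1/412)**2 - 1/412*(-823)) = 1/(-823 - 90*1/169744 + 823/412) = 1/(-823 - 45/84872 + 823/412) = 1/(-69680163/84872) = -84872/69680163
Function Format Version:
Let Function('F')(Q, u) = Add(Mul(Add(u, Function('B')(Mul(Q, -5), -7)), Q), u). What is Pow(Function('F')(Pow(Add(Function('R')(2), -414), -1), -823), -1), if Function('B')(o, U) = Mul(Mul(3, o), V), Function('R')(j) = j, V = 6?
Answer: Rational(-84872, 69680163) ≈ -0.0012180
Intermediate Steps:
Function('B')(o, U) = Mul(18, o) (Function('B')(o, U) = Mul(Mul(3, o), 6) = Mul(18, o))
Function('F')(Q, u) = Add(u, Mul(Q, Add(u, Mul(-90, Q)))) (Function('F')(Q, u) = Add(Mul(Add(u, Mul(18, Mul(Q, -5))), Q), u) = Add(Mul(Add(u, Mul(18, Mul(-5, Q))), Q), u) = Add(Mul(Add(u, Mul(-90, Q)), Q), u) = Add(Mul(Q, Add(u, Mul(-90, Q))), u) = Add(u, Mul(Q, Add(u, Mul(-90, Q)))))
Pow(Function('F')(Pow(Add(Function('R')(2), -414), -1), -823), -1) = Pow(Add(-823, Mul(-90, Pow(Pow(Add(2, -414), -1), 2)), Mul(Pow(Add(2, -414), -1), -823)), -1) = Pow(Add(-823, Mul(-90, Pow(Pow(-412, -1), 2)), Mul(Pow(-412, -1), -823)), -1) = Pow(Add(-823, Mul(-90, Pow(Rational(-1, 412), 2)), Mul(Rational(-1, 412), -823)), -1) = Pow(Add(-823, Mul(-90, Rational(1, 169744)), Rational(823, 412)), -1) = Pow(Add(-823, Rational(-45, 84872), Rational(823, 412)), -1) = Pow(Rational(-69680163, 84872), -1) = Rational(-84872, 69680163)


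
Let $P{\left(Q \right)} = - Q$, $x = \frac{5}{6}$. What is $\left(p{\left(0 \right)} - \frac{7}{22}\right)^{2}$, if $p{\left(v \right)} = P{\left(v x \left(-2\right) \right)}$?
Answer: $\frac{49}{484} \approx 0.10124$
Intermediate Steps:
$x = \frac{5}{6}$ ($x = 5 \cdot \frac{1}{6} = \frac{5}{6} \approx 0.83333$)
$p{\left(v \right)} = \frac{5 v}{3}$ ($p{\left(v \right)} = - v \frac{5}{6} \left(-2\right) = - \frac{5 v}{6} \left(-2\right) = - \frac{\left(-5\right) v}{3} = \frac{5 v}{3}$)
$\left(p{\left(0 \right)} - \frac{7}{22}\right)^{2} = \left(\frac{5}{3} \cdot 0 - \frac{7}{22}\right)^{2} = \left(0 - \frac{7}{22}\right)^{2} = \left(- \frac{7}{22}\right)^{2} = \frac{49}{484}$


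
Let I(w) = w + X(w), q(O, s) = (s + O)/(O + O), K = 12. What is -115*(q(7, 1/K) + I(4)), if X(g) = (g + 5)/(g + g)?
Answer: -54395/84 ≈ -647.56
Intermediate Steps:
X(g) = (5 + g)/(2*g) (X(g) = (5 + g)/((2*g)) = (5 + g)*(1/(2*g)) = (5 + g)/(2*g))
q(O, s) = (O + s)/(2*O) (q(O, s) = (O + s)/((2*O)) = (O + s)*(1/(2*O)) = (O + s)/(2*O))
I(w) = w + (5 + w)/(2*w)
-115*(q(7, 1/K) + I(4)) = -115*((1/2)*(7 + 1/12)/7 + (1/2 + 4 + (5/2)/4)) = -115*((1/2)*(1/7)*(7 + 1/12) + (1/2 + 4 + (5/2)*(1/4))) = -115*((1/2)*(1/7)*(85/12) + (1/2 + 4 + 5/8)) = -115*(85/168 + 41/8) = -115*473/84 = -54395/84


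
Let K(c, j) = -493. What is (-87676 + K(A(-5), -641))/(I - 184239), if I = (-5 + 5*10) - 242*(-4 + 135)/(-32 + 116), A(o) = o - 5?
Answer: 3703098/7751999 ≈ 0.47770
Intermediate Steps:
A(o) = -5 + o
I = -13961/42 (I = (-5 + 50) - 31702/84 = 45 - 31702/84 = 45 - 242*131/84 = 45 - 15851/42 = -13961/42 ≈ -332.40)
(-87676 + K(A(-5), -641))/(I - 184239) = (-87676 - 493)/(-13961/42 - 184239) = -88169/(-7751999/42) = -88169*(-42/7751999) = 3703098/7751999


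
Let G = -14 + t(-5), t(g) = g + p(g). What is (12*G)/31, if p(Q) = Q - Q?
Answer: -228/31 ≈ -7.3548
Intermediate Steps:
p(Q) = 0
t(g) = g (t(g) = g + 0 = g)
G = -19 (G = -14 - 5 = -19)
(12*G)/31 = (12*(-19))/31 = -228*1/31 = -228/31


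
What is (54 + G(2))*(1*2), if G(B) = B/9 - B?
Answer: 940/9 ≈ 104.44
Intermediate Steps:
G(B) = -8*B/9 (G(B) = B*(⅑) - B = B/9 - B = -8*B/9)
(54 + G(2))*(1*2) = (54 - 8/9*2)*(1*2) = (54 - 16/9)*2 = (470/9)*2 = 940/9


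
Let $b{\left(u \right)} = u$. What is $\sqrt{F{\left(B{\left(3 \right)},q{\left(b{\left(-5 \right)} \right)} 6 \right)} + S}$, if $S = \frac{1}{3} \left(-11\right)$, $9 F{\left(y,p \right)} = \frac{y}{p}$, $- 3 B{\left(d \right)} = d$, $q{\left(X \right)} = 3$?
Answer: $\frac{i \sqrt{1190}}{18} \approx 1.9165 i$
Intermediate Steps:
$B{\left(d \right)} = - \frac{d}{3}$
$F{\left(y,p \right)} = \frac{y}{9 p}$ ($F{\left(y,p \right)} = \frac{y \frac{1}{p}}{9} = \frac{y}{9 p}$)
$S = - \frac{11}{3}$ ($S = \frac{1}{3} \left(-11\right) = - \frac{11}{3} \approx -3.6667$)
$\sqrt{F{\left(B{\left(3 \right)},q{\left(b{\left(-5 \right)} \right)} 6 \right)} + S} = \sqrt{\frac{\left(- \frac{1}{3}\right) 3}{9 \cdot 3 \cdot 6} - \frac{11}{3}} = \sqrt{\frac{1}{9} \left(-1\right) \frac{1}{18} - \frac{11}{3}} = \sqrt{- \frac{1}{162} - \frac{11}{3}} = \sqrt{- \frac{595}{162}} = \frac{i \sqrt{1190}}{18}$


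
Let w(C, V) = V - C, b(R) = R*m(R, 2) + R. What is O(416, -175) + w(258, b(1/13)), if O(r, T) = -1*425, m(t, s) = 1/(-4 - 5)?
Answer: -79903/117 ≈ -682.93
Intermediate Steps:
m(t, s) = -⅑ (m(t, s) = 1/(-9) = -⅑)
O(r, T) = -425
b(R) = 8*R/9 (b(R) = R*(-⅑) + R = -R/9 + R = 8*R/9)
O(416, -175) + w(258, b(1/13)) = -425 + ((8/9)/13 - 1*258) = -425 + ((8/9)*(1/13) - 258) = -425 + (8/117 - 258) = -425 - 30178/117 = -79903/117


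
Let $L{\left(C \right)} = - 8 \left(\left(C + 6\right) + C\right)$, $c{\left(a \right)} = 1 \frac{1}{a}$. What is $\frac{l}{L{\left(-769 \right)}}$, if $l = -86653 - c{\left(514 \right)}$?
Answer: $- \frac{44539643}{6299584} \approx -7.0703$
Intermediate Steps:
$c{\left(a \right)} = \frac{1}{a}$
$L{\left(C \right)} = -48 - 16 C$ ($L{\left(C \right)} = - 8 \left(\left(6 + C\right) + C\right) = - 8 \left(6 + 2 C\right) = -48 - 16 C$)
$l = - \frac{44539643}{514}$ ($l = -86653 - \frac{1}{514} = - \frac{44539643}{514} \approx -86653.0$)
$\frac{l}{L{\left(-769 \right)}} = - \frac{44539643}{514 \left(-48 - -12304\right)} = - \frac{44539643}{514 \left(-48 + 12304\right)} = - \frac{44539643}{514 \cdot 12256} = \left(- \frac{44539643}{514}\right) \frac{1}{12256} = - \frac{44539643}{6299584}$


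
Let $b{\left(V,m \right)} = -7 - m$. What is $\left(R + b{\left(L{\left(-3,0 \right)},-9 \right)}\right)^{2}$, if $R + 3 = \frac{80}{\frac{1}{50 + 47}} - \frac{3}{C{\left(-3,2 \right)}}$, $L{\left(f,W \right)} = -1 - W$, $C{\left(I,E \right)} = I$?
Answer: $60217600$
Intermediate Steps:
$R = 7758$ ($R = -3 + \left(\frac{80}{\frac{1}{50 + 47}} - \frac{3}{-3}\right) = -3 - \left(-1 - \frac{80}{\frac{1}{97}}\right) = -3 + \left(80 \frac{1}{\frac{1}{97}} + 1\right) = -3 + \left(80 \cdot 97 + 1\right) = -3 + \left(7760 + 1\right) = -3 + 7761 = 7758$)
$\left(R + b{\left(L{\left(-3,0 \right)},-9 \right)}\right)^{2} = \left(7758 - -2\right)^{2} = \left(7758 + \left(-7 + 9\right)\right)^{2} = \left(7758 + 2\right)^{2} = 7760^{2} = 60217600$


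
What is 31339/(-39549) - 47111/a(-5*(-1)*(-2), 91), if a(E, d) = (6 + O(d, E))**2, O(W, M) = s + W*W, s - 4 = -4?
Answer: -2154049243030/2716002619581 ≈ -0.79310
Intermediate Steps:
s = 0 (s = 4 - 4 = 0)
O(W, M) = W**2 (O(W, M) = 0 + W*W = 0 + W**2 = W**2)
a(E, d) = (6 + d**2)**2
31339/(-39549) - 47111/a(-5*(-1)*(-2), 91) = 31339/(-39549) - 47111/(6 + 91**2)**2 = 31339*(-1/39549) - 47111/(6 + 8281)**2 = -31339/39549 - 47111/(8287**2) = -31339/39549 - 47111/68674369 = -2154049243030/2716002619581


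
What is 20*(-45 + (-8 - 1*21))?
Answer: -1480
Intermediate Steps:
20*(-45 + (-8 - 1*21)) = 20*(-45 + (-8 - 21)) = 20*(-45 - 29) = 20*(-74) = -1480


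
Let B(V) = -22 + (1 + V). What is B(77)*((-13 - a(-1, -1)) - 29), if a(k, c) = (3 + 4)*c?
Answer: -1960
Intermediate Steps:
a(k, c) = 7*c
B(V) = -21 + V
B(77)*((-13 - a(-1, -1)) - 29) = (-21 + 77)*((-13 - 7*(-1)) - 29) = 56*((-13 - 1*(-7)) - 29) = 56*((-13 + 7) - 29) = 56*(-6 - 29) = 56*(-35) = -1960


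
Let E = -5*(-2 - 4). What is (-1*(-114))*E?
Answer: 3420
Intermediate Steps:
E = 30 (E = -5*(-6) = 30)
(-1*(-114))*E = -1*(-114)*30 = 114*30 = 3420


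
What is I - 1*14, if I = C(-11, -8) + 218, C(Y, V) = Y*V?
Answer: 292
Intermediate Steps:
C(Y, V) = V*Y
I = 306 (I = -8*(-11) + 218 = 88 + 218 = 306)
I - 1*14 = 306 - 1*14 = 306 - 14 = 292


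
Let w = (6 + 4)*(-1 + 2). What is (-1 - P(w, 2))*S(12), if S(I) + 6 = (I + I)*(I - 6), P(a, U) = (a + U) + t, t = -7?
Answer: -828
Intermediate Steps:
w = 10 (w = 10*1 = 10)
P(a, U) = -7 + U + a (P(a, U) = (a + U) - 7 = (U + a) - 7 = -7 + U + a)
S(I) = -6 + 2*I*(-6 + I) (S(I) = -6 + (I + I)*(I - 6) = -6 + (2*I)*(-6 + I) = -6 + 2*I*(-6 + I))
(-1 - P(w, 2))*S(12) = (-1 - (-7 + 2 + 10))*(-6 - 12*12 + 2*12**2) = (-1 - 1*5)*(-6 - 144 + 2*144) = (-1 - 5)*(-6 - 144 + 288) = -6*138 = -828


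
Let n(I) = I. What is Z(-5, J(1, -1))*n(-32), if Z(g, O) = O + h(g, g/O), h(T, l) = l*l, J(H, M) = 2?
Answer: -264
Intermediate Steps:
h(T, l) = l²
Z(g, O) = O + g²/O² (Z(g, O) = O + (g/O)² = O + g²/O²)
Z(-5, J(1, -1))*n(-32) = (2 + (-5)²/2²)*(-32) = (2 + (¼)*25)*(-32) = (2 + 25/4)*(-32) = (33/4)*(-32) = -264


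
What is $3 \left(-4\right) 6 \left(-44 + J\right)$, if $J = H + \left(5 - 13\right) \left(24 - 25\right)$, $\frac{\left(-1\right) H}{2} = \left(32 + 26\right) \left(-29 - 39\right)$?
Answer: $-565344$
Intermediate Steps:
$H = 7888$ ($H = - 2 \left(32 + 26\right) \left(-29 - 39\right) = - 2 \cdot 58 \left(-68\right) = \left(-2\right) \left(-3944\right) = 7888$)
$J = 7896$ ($J = 7888 + \left(5 - 13\right) \left(24 - 25\right) = 7888 - -8 = 7888 + 8 = 7896$)
$3 \left(-4\right) 6 \left(-44 + J\right) = 3 \left(-4\right) 6 \left(-44 + 7896\right) = \left(-12\right) 6 \cdot 7852 = \left(-72\right) 7852 = -565344$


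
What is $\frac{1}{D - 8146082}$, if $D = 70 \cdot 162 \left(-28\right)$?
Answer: $- \frac{1}{8463602} \approx -1.1815 \cdot 10^{-7}$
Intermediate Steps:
$D = -317520$ ($D = 11340 \left(-28\right) = -317520$)
$\frac{1}{D - 8146082} = \frac{1}{-317520 - 8146082} = \frac{1}{-8463602} = - \frac{1}{8463602}$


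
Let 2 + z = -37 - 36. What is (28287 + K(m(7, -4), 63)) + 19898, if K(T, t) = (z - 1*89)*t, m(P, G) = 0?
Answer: 37853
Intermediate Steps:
z = -75 (z = -2 + (-37 - 36) = -2 - 73 = -75)
K(T, t) = -164*t (K(T, t) = (-75 - 1*89)*t = (-75 - 89)*t = -164*t)
(28287 + K(m(7, -4), 63)) + 19898 = (28287 - 164*63) + 19898 = (28287 - 10332) + 19898 = 17955 + 19898 = 37853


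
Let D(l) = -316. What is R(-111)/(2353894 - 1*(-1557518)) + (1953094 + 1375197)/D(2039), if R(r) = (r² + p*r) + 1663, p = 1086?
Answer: -3254587757621/309001548 ≈ -10533.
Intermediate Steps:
R(r) = 1663 + r² + 1086*r (R(r) = (r² + 1086*r) + 1663 = 1663 + r² + 1086*r)
R(-111)/(2353894 - 1*(-1557518)) + (1953094 + 1375197)/D(2039) = (1663 + (-111)² + 1086*(-111))/(2353894 - 1*(-1557518)) + (1953094 + 1375197)/(-316) = (1663 + 12321 - 120546)/(2353894 + 1557518) + 3328291*(-1/316) = -106562/3911412 - 3328291/316 = -106562*1/3911412 - 3328291/316 = -53281/1955706 - 3328291/316 = -3254587757621/309001548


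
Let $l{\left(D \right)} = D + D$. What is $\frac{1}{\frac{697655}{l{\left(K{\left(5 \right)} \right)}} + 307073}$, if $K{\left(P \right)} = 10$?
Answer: $\frac{4}{1367823} \approx 2.9244 \cdot 10^{-6}$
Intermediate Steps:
$l{\left(D \right)} = 2 D$
$\frac{1}{\frac{697655}{l{\left(K{\left(5 \right)} \right)}} + 307073} = \frac{1}{\frac{697655}{2 \cdot 10} + 307073} = \frac{1}{\frac{697655}{20} + 307073} = \frac{1}{697655 \cdot \frac{1}{20} + 307073} = \frac{1}{\frac{139531}{4} + 307073} = \frac{1}{\frac{1367823}{4}} = \frac{4}{1367823}$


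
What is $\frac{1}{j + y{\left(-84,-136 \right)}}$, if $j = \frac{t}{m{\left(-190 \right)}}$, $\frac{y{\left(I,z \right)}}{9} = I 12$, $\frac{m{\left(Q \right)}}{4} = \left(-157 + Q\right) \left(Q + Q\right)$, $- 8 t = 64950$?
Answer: $- \frac{421952}{3827955039} \approx -0.00011023$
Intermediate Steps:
$t = - \frac{32475}{4}$ ($t = \left(- \frac{1}{8}\right) 64950 = - \frac{32475}{4} \approx -8118.8$)
$m{\left(Q \right)} = 8 Q \left(-157 + Q\right)$ ($m{\left(Q \right)} = 4 \left(-157 + Q\right) \left(Q + Q\right) = 4 \left(-157 + Q\right) 2 Q = 4 \cdot 2 Q \left(-157 + Q\right) = 8 Q \left(-157 + Q\right)$)
$y{\left(I,z \right)} = 108 I$ ($y{\left(I,z \right)} = 9 I 12 = 9 \cdot 12 I = 108 I$)
$j = - \frac{6495}{421952}$ ($j = - \frac{32475}{4 \cdot 8 \left(-190\right) \left(-157 - 190\right)} = - \frac{32475}{4 \cdot 8 \left(-190\right) \left(-347\right)} = - \frac{32475}{4 \cdot 527440} = \left(- \frac{32475}{4}\right) \frac{1}{527440} = - \frac{6495}{421952} \approx -0.015393$)
$\frac{1}{j + y{\left(-84,-136 \right)}} = \frac{1}{- \frac{6495}{421952} + 108 \left(-84\right)} = \frac{1}{- \frac{6495}{421952} - 9072} = \frac{1}{- \frac{3827955039}{421952}} = - \frac{421952}{3827955039}$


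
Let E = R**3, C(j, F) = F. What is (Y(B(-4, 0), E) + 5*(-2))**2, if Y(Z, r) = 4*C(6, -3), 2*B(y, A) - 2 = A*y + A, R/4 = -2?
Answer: 484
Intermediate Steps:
R = -8 (R = 4*(-2) = -8)
B(y, A) = 1 + A/2 + A*y/2 (B(y, A) = 1 + (A*y + A)/2 = 1 + (A + A*y)/2 = 1 + (A/2 + A*y/2) = 1 + A/2 + A*y/2)
E = -512 (E = (-8)**3 = -512)
Y(Z, r) = -12 (Y(Z, r) = 4*(-3) = -12)
(Y(B(-4, 0), E) + 5*(-2))**2 = (-12 + 5*(-2))**2 = (-12 - 10)**2 = (-22)**2 = 484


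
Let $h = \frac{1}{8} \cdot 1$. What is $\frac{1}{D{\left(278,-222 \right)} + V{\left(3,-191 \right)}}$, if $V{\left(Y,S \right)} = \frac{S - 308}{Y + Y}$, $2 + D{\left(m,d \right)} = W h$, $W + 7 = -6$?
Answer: $- \frac{24}{2083} \approx -0.011522$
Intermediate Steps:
$W = -13$ ($W = -7 - 6 = -13$)
$h = \frac{1}{8}$ ($h = \frac{1}{8} \cdot 1 = \frac{1}{8} \approx 0.125$)
$D{\left(m,d \right)} = - \frac{29}{8}$ ($D{\left(m,d \right)} = -2 - \frac{13}{8} = - \frac{29}{8}$)
$V{\left(Y,S \right)} = \frac{-308 + S}{2 Y}$
$\frac{1}{D{\left(278,-222 \right)} + V{\left(3,-191 \right)}} = \frac{1}{- \frac{29}{8} + \frac{-308 - 191}{2 \cdot 3}} = \frac{1}{- \frac{29}{8} + \frac{1}{2} \cdot \frac{1}{3} \left(-499\right)} = \frac{1}{- \frac{29}{8} - \frac{499}{6}} = \frac{1}{- \frac{2083}{24}} = - \frac{24}{2083}$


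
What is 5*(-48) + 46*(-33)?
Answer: -1758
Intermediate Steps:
5*(-48) + 46*(-33) = -240 - 1518 = -1758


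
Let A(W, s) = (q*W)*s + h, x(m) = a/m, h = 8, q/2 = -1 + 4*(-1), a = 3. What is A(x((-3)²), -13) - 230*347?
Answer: -239276/3 ≈ -79759.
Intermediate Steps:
q = -10 (q = 2*(-1 + 4*(-1)) = 2*(-1 - 4) = 2*(-5) = -10)
x(m) = 3/m
A(W, s) = 8 - 10*W*s (A(W, s) = (-10*W)*s + 8 = -10*W*s + 8 = 8 - 10*W*s)
A(x((-3)²), -13) - 230*347 = (8 - 10*3/((-3)²)*(-13)) - 230*347 = (8 - 10*3/9*(-13)) - 79810 = (8 - 10*3*(⅑)*(-13)) - 79810 = (8 - 10*⅓*(-13)) - 79810 = (8 + 130/3) - 79810 = 154/3 - 79810 = -239276/3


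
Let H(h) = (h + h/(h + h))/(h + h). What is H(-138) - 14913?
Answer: -8231701/552 ≈ -14913.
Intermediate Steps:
H(h) = (½ + h)/(2*h) (H(h) = (h + h/((2*h)))/((2*h)) = (h + (1/(2*h))*h)*(1/(2*h)) = (h + ½)*(1/(2*h)) = (½ + h)*(1/(2*h)) = (½ + h)/(2*h))
H(-138) - 14913 = (¼)*(1 + 2*(-138))/(-138) - 14913 = (¼)*(-1/138)*(1 - 276) - 14913 = (¼)*(-1/138)*(-275) - 14913 = 275/552 - 14913 = -8231701/552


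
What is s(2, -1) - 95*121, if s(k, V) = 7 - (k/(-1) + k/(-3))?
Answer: -34456/3 ≈ -11485.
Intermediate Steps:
s(k, V) = 7 + 4*k/3 (s(k, V) = 7 - (k*(-1) + k*(-⅓)) = 7 - (-k - k/3) = 7 - (-4)*k/3 = 7 + 4*k/3)
s(2, -1) - 95*121 = (7 + (4/3)*2) - 95*121 = (7 + 8/3) - 11495 = 29/3 - 11495 = -34456/3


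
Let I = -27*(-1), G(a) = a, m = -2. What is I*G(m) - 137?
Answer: -191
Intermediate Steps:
I = 27
I*G(m) - 137 = 27*(-2) - 137 = -54 - 137 = -191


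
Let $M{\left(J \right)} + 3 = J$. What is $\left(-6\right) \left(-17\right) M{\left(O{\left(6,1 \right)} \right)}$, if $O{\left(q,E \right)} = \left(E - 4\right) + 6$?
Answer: $0$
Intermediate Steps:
$O{\left(q,E \right)} = 2 + E$ ($O{\left(q,E \right)} = \left(-4 + E\right) + 6 = 2 + E$)
$M{\left(J \right)} = -3 + J$
$\left(-6\right) \left(-17\right) M{\left(O{\left(6,1 \right)} \right)} = \left(-6\right) \left(-17\right) \left(-3 + \left(2 + 1\right)\right) = 102 \left(-3 + 3\right) = 102 \cdot 0 = 0$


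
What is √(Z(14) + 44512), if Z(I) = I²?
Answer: 2*√11177 ≈ 211.44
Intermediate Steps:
√(Z(14) + 44512) = √(14² + 44512) = √(196 + 44512) = √44708 = 2*√11177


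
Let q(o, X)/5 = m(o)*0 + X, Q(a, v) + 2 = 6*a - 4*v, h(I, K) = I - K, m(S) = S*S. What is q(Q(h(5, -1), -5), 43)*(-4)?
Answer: -860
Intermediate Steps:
m(S) = S²
Q(a, v) = -2 - 4*v + 6*a (Q(a, v) = -2 + (6*a - 4*v) = -2 + (-4*v + 6*a) = -2 - 4*v + 6*a)
q(o, X) = 5*X (q(o, X) = 5*(o²*0 + X) = 5*(0 + X) = 5*X)
q(Q(h(5, -1), -5), 43)*(-4) = (5*43)*(-4) = 215*(-4) = -860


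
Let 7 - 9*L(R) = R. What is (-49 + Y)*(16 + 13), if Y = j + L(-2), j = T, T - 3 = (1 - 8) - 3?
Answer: -1595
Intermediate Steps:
L(R) = 7/9 - R/9
T = -7 (T = 3 + ((1 - 8) - 3) = 3 + (-7 - 3) = 3 - 10 = -7)
j = -7
Y = -6 (Y = -7 + (7/9 - ⅑*(-2)) = -7 + (7/9 + 2/9) = -7 + 1 = -6)
(-49 + Y)*(16 + 13) = (-49 - 6)*(16 + 13) = -55*29 = -1595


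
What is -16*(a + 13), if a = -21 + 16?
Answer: -128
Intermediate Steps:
a = -5
-16*(a + 13) = -16*(-5 + 13) = -16*8 = -128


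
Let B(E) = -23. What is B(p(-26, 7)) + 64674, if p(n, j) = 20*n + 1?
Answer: 64651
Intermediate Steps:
p(n, j) = 1 + 20*n
B(p(-26, 7)) + 64674 = -23 + 64674 = 64651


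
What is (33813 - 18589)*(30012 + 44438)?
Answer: 1133426800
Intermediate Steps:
(33813 - 18589)*(30012 + 44438) = 15224*74450 = 1133426800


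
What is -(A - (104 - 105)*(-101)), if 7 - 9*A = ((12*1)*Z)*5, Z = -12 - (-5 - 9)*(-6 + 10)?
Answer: 3542/9 ≈ 393.56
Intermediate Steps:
Z = 44 (Z = -12 - (-14)*4 = -12 - 1*(-56) = -12 + 56 = 44)
A = -2633/9 (A = 7/9 - (12*1)*44*5/9 = 7/9 - 12*44*5/9 = 7/9 - 176*5/3 = 7/9 - ⅑*2640 = 7/9 - 880/3 = -2633/9 ≈ -292.56)
-(A - (104 - 105)*(-101)) = -(-2633/9 - (104 - 105)*(-101)) = -(-2633/9 - (-1)*(-101)) = -(-2633/9 - 1*101) = -(-2633/9 - 101) = -1*(-3542/9) = 3542/9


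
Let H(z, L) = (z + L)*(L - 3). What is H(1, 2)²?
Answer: 9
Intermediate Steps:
H(z, L) = (-3 + L)*(L + z) (H(z, L) = (L + z)*(-3 + L) = (-3 + L)*(L + z))
H(1, 2)² = (2² - 3*2 - 3*1 + 2*1)² = (4 - 6 - 3 + 2)² = (-3)² = 9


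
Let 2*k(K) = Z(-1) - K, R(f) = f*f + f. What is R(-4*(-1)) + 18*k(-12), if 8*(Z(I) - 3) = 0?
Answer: 155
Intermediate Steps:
Z(I) = 3 (Z(I) = 3 + (⅛)*0 = 3 + 0 = 3)
R(f) = f + f² (R(f) = f² + f = f + f²)
k(K) = 3/2 - K/2 (k(K) = (3 - K)/2 = 3/2 - K/2)
R(-4*(-1)) + 18*k(-12) = (-4*(-1))*(1 - 4*(-1)) + 18*(3/2 - ½*(-12)) = 4*(1 + 4) + 18*(3/2 + 6) = 4*5 + 18*(15/2) = 20 + 135 = 155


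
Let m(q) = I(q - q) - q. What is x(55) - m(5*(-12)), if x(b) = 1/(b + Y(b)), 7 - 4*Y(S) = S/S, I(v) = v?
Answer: -6778/113 ≈ -59.982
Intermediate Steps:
Y(S) = 3/2 (Y(S) = 7/4 - S/(4*S) = 7/4 - ¼*1 = 7/4 - ¼ = 3/2)
m(q) = -q (m(q) = (q - q) - q = 0 - q = -q)
x(b) = 1/(3/2 + b) (x(b) = 1/(b + 3/2) = 1/(3/2 + b))
x(55) - m(5*(-12)) = 2/(3 + 2*55) - (-1)*5*(-12) = 2/(3 + 110) - (-1)*(-60) = 2/113 - 1*60 = 2*(1/113) - 60 = 2/113 - 60 = -6778/113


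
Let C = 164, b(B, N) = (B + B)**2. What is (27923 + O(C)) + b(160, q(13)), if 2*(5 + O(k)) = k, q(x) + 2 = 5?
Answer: 130400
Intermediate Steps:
q(x) = 3 (q(x) = -2 + 5 = 3)
b(B, N) = 4*B**2 (b(B, N) = (2*B)**2 = 4*B**2)
O(k) = -5 + k/2
(27923 + O(C)) + b(160, q(13)) = (27923 + (-5 + (1/2)*164)) + 4*160**2 = (27923 + (-5 + 82)) + 4*25600 = (27923 + 77) + 102400 = 28000 + 102400 = 130400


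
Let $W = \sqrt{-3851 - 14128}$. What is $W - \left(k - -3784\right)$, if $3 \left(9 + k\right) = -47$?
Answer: $- \frac{11278}{3} + i \sqrt{17979} \approx -3759.3 + 134.09 i$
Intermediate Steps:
$k = - \frac{74}{3}$ ($k = -9 + \frac{1}{3} \left(-47\right) = -9 - \frac{47}{3} = - \frac{74}{3} \approx -24.667$)
$W = i \sqrt{17979}$ ($W = \sqrt{-17979} = i \sqrt{17979} \approx 134.09 i$)
$W - \left(k - -3784\right) = i \sqrt{17979} - \left(- \frac{74}{3} - -3784\right) = i \sqrt{17979} - \left(- \frac{74}{3} + 3784\right) = i \sqrt{17979} - \frac{11278}{3} = - \frac{11278}{3} + i \sqrt{17979}$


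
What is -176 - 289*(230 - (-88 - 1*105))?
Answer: -122423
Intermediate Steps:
-176 - 289*(230 - (-88 - 1*105)) = -176 - 289*(230 - (-88 - 105)) = -176 - 289*(230 - 1*(-193)) = -176 - 289*(230 + 193) = -176 - 289*423 = -176 - 122247 = -122423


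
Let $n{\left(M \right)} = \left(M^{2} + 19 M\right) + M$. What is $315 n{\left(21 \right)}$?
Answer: $271215$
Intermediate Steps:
$n{\left(M \right)} = M^{2} + 20 M$
$315 n{\left(21 \right)} = 315 \cdot 21 \left(20 + 21\right) = 315 \cdot 21 \cdot 41 = 315 \cdot 861 = 271215$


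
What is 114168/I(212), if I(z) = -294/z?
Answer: -4033936/49 ≈ -82325.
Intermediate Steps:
114168/I(212) = 114168/((-294/212)) = 114168/((-294*1/212)) = 114168/(-147/106) = 114168*(-106/147) = -4033936/49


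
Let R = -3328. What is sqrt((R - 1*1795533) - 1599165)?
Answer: I*sqrt(3398026) ≈ 1843.4*I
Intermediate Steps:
sqrt((R - 1*1795533) - 1599165) = sqrt((-3328 - 1*1795533) - 1599165) = sqrt((-3328 - 1795533) - 1599165) = sqrt(-1798861 - 1599165) = sqrt(-3398026) = I*sqrt(3398026)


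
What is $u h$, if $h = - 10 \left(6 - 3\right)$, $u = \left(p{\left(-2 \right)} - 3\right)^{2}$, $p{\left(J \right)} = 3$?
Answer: $0$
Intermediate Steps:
$u = 0$ ($u = \left(3 - 3\right)^{2} = 0^{2} = 0$)
$h = -30$ ($h = \left(-10\right) 3 = -30$)
$u h = 0 \left(-30\right) = 0$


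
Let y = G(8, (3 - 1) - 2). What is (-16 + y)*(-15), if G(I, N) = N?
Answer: 240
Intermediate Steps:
y = 0 (y = (3 - 1) - 2 = 2 - 2 = 0)
(-16 + y)*(-15) = (-16 + 0)*(-15) = -16*(-15) = 240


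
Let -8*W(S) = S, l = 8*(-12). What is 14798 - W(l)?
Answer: 14786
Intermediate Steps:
l = -96
W(S) = -S/8
14798 - W(l) = 14798 - (-1)*(-96)/8 = 14798 - 1*12 = 14798 - 12 = 14786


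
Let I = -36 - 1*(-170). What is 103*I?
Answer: 13802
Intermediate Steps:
I = 134 (I = -36 + 170 = 134)
103*I = 103*134 = 13802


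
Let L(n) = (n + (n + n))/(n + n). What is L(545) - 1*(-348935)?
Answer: 697873/2 ≈ 3.4894e+5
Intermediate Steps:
L(n) = 3/2 (L(n) = (n + 2*n)/((2*n)) = (3*n)*(1/(2*n)) = 3/2)
L(545) - 1*(-348935) = 3/2 - 1*(-348935) = 3/2 + 348935 = 697873/2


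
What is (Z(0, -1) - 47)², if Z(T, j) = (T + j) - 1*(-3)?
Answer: 2025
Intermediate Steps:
Z(T, j) = 3 + T + j (Z(T, j) = (T + j) + 3 = 3 + T + j)
(Z(0, -1) - 47)² = ((3 + 0 - 1) - 47)² = (2 - 47)² = (-45)² = 2025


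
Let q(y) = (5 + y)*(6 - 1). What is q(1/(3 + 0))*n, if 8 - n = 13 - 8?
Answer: 80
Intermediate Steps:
q(y) = 25 + 5*y (q(y) = (5 + y)*5 = 25 + 5*y)
n = 3 (n = 8 - (13 - 8) = 8 - 1*5 = 8 - 5 = 3)
q(1/(3 + 0))*n = (25 + 5/(3 + 0))*3 = (25 + 5/3)*3 = (80/3)*3 = 80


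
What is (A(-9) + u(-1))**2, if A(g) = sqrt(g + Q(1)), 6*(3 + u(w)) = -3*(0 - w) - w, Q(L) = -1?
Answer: 10/9 - 20*I*sqrt(10)/3 ≈ 1.1111 - 21.082*I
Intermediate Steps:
u(w) = -3 + w/3 (u(w) = -3 + (-3*(0 - w) - w)/6 = -3 + (-(-3)*w - w)/6 = -3 + (3*w - w)/6 = -3 + (2*w)/6 = -3 + w/3)
A(g) = sqrt(-1 + g) (A(g) = sqrt(g - 1) = sqrt(-1 + g))
(A(-9) + u(-1))**2 = (sqrt(-1 - 9) + (-3 + (1/3)*(-1)))**2 = (sqrt(-10) + (-3 - 1/3))**2 = (I*sqrt(10) - 10/3)**2 = (-10/3 + I*sqrt(10))**2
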